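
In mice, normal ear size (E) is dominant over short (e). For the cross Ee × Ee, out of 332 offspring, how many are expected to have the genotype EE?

Punnett square for Ee × Ee:
Offspring genotypes: 1 EE, 2 Ee, 1 ee
Total offspring: 4
Count with target: 1
Probability: 1/4
Expected count = 1/4 × 332 = 83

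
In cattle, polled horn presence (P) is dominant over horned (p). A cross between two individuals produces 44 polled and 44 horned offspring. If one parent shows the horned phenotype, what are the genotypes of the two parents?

Observed offspring: 44 polled, 44 horned
The observed ratio simplifies to 1:1. One parent shows horned, so its genotype must be pp. A 1:1 offspring split requires the other parent to be heterozygous (Pp).
Parent genotypes: pp × Pp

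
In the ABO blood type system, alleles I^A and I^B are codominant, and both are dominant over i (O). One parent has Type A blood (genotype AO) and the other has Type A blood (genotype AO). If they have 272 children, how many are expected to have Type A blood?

Cross: AO × AO
Possible offspring genotypes: 1 AA, 2 AO, 1 OO
Blood type counts: 3 Type A, 1 Type O
Probability of Type A: 3/4
Expected count = 3/4 × 272 = 204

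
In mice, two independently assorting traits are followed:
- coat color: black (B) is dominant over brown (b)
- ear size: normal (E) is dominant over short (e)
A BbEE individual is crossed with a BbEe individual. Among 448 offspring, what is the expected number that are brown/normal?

Dihybrid cross BbEE × BbEe — consider each gene separately:
coat color: Bb × Bb → 1 BB, 2 Bb, 1 bb → 3 B_ : 1 bb (out of 4)
ear size: EE × Ee → 2 EE, 2 Ee → 4 E_ (out of 4)
Combine (counts out of 4 × 4 = 16): black/normal (B_E_) = 3×4 = 12; brown/normal (bbE_) = 1×4 = 4
Phenotype counts (out of 16): 12 black/normal, 4 brown/normal
brown/normal: 4 out of 16 → fraction 1/4
Expected count = 1/4 × 448 = 112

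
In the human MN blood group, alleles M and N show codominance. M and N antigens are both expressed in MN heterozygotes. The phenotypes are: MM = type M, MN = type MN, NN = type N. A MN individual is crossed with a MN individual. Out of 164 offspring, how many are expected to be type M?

Punnett square for MN × MN:
Offspring genotypes: 1 MM, 2 MN, 1 NN
Phenotype counts: 1 type M, 2 type MN, 1 type N
type M: 1 out of 4 → fraction 1/4
Expected count = 1/4 × 164 = 41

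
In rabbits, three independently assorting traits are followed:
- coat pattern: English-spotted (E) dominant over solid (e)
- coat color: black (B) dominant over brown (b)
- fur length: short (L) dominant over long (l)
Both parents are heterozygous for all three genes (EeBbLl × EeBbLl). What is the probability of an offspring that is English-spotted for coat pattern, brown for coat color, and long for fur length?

Trihybrid cross: EeBbLl × EeBbLl
Each trait segregates independently with a 3:1 phenotypic ratio, so each gene contributes 3/4 (dominant) or 1/4 (recessive).
Target: English-spotted (coat pattern), brown (coat color), long (fur length)
Probability = product of independent per-trait probabilities
= 3/4 × 1/4 × 1/4 = 3/64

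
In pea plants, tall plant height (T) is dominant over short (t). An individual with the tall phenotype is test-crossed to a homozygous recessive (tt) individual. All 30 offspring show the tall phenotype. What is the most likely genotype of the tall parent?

Test cross: ? × tt
All offspring are tall.
If the unknown parent were heterozygous (Tt), about half of 30 offspring would be short; none are. The unknown parent is most likely homozygous dominant (TT).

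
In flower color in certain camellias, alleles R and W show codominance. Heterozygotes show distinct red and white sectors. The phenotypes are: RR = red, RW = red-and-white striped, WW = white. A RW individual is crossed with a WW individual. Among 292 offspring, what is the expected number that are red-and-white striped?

Punnett square for RW × WW:
Offspring genotypes: 2 RW, 2 WW
Phenotype counts: 2 red-and-white striped, 2 white
red-and-white striped: 2 out of 4 → fraction 1/2
Expected count = 1/2 × 292 = 146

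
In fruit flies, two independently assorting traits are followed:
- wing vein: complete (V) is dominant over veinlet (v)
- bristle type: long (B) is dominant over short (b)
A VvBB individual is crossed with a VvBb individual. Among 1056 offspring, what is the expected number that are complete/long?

Dihybrid cross VvBB × VvBb — consider each gene separately:
wing vein: Vv × Vv → 1 VV, 2 Vv, 1 vv → 3 V_ : 1 vv (out of 4)
bristle type: BB × Bb → 2 BB, 2 Bb → 4 B_ (out of 4)
Combine (counts out of 4 × 4 = 16): complete/long (V_B_) = 3×4 = 12; veinlet/long (vvB_) = 1×4 = 4
Phenotype counts (out of 16): 12 complete/long, 4 veinlet/long
complete/long: 12 out of 16 → fraction 3/4
Expected count = 3/4 × 1056 = 792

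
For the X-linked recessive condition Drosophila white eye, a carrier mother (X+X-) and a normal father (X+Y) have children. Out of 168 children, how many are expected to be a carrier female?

Cross: X+X- × X+Y
Offspring: 1 X+X+, 1 X+Y, 1 X+X-, 1 X-Y
Probability of a carrier female: 1/4
Expected count = 1/4 × 168 = 42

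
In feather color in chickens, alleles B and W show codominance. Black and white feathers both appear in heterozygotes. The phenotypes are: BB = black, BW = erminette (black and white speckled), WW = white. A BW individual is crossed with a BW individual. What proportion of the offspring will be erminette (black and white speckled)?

Punnett square for BW × BW:
Offspring genotypes: 1 BB, 2 BW, 1 WW
Phenotype counts: 1 black, 2 erminette (black and white speckled), 1 white
erminette (black and white speckled): 2 out of 4
Probability: 2/4 = 1/2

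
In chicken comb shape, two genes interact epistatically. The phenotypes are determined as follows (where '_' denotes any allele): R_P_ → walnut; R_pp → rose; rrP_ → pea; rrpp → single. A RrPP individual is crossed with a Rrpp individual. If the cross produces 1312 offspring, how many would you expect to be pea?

Cross: RrPP × Rrpp — consider each gene separately:
R gene: Rr × Rr → 1 RR, 2 Rr, 1 rr → 3 R_ : 1 rr (out of 4)
P gene: PP × pp → 4 Pp → 4 P_ (out of 4)
Genotype classes (out of 4 × 4 = 16): R_P_ = 3×4 = 12; rrP_ = 1×4 = 4
Apply the phenotype rules: R_P_ (12) → walnut; rrP_ (4) → pea
Phenotype counts (out of 16): 12 walnut, 4 pea
pea: 4 out of 16 → fraction 1/4
Expected count = 1/4 × 1312 = 328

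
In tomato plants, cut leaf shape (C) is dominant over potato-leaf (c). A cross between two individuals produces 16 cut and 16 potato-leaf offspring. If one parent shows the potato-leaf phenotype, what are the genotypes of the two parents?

Observed offspring: 16 cut, 16 potato-leaf
The observed ratio simplifies to 1:1. One parent shows potato-leaf, so its genotype must be cc. A 1:1 offspring split requires the other parent to be heterozygous (Cc).
Parent genotypes: cc × Cc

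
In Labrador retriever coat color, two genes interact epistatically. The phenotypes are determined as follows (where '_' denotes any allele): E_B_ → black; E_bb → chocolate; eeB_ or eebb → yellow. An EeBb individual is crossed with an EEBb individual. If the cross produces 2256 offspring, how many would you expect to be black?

Cross: EeBb × EEBb — consider each gene separately:
E gene: Ee × EE → 2 EE, 2 Ee → 4 E_ (out of 4)
B gene: Bb × Bb → 1 BB, 2 Bb, 1 bb → 3 B_ : 1 bb (out of 4)
Genotype classes (out of 4 × 4 = 16): E_B_ = 4×3 = 12; E_bb = 4×1 = 4
Apply the phenotype rules: E_B_ (12) → black; E_bb (4) → chocolate
Phenotype counts (out of 16): 12 black, 4 chocolate
black: 12 out of 16 → fraction 3/4
Expected count = 3/4 × 2256 = 1692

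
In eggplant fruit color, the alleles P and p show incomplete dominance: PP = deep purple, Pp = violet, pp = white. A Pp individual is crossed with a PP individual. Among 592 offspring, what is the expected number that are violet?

Punnett square for Pp × PP:
Offspring genotypes: 2 PP, 2 Pp
Phenotype counts: 2 deep purple, 2 violet
violet: 2 out of 4 → fraction 1/2
Expected count = 1/2 × 592 = 296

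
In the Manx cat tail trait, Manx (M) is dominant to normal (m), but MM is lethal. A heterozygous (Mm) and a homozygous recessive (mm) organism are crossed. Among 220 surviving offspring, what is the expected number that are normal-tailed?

Cross: Mm × mm
Punnett square offspring (before lethality): 2 Mm, 2 mm
No MM offspring are produced in this cross.
normal-tailed: 2 out of 4 → fraction 1/2
Expected count = 1/2 × 220 = 110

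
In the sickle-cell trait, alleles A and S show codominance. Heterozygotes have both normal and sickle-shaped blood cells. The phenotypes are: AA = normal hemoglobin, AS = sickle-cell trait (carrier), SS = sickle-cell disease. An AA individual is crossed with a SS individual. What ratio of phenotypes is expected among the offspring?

Punnett square for AA × SS:
Offspring genotypes: 4 AS
Phenotype counts: 4 sickle-cell trait (carrier)
Ratio: all sickle-cell trait (carrier)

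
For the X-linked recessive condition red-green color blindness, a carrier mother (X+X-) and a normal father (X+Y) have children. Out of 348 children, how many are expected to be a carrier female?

Cross: X+X- × X+Y
Offspring: 1 X+X+, 1 X+Y, 1 X+X-, 1 X-Y
Probability of a carrier female: 1/4
Expected count = 1/4 × 348 = 87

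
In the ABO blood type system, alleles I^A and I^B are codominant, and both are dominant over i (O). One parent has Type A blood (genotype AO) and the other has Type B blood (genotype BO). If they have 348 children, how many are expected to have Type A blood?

Cross: AO × BO
Possible offspring genotypes: 1 AB, 1 AO, 1 BO, 1 OO
Blood type counts: 1 Type AB, 1 Type A, 1 Type B, 1 Type O
Probability of Type A: 1/4
Expected count = 1/4 × 348 = 87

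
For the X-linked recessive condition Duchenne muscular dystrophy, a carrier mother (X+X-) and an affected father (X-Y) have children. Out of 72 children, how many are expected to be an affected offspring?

Cross: X+X- × X-Y
Offspring: 1 X+X-, 1 X+Y, 1 X-X-, 1 X-Y
Probability of an affected offspring: 2/4 = 1/2
Expected count = 1/2 × 72 = 36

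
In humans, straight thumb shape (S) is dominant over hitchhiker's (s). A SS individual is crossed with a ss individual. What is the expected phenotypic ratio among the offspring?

Punnett square for SS × ss:
Offspring genotypes: 4 Ss
straight: 4, hitchhiker's: 0
Ratio: all straight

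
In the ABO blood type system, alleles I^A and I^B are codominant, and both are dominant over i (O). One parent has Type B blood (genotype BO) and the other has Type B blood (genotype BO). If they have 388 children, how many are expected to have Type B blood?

Cross: BO × BO
Possible offspring genotypes: 1 BB, 2 BO, 1 OO
Blood type counts: 3 Type B, 1 Type O
Probability of Type B: 3/4
Expected count = 3/4 × 388 = 291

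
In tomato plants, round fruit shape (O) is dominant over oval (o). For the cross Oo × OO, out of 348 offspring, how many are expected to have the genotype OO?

Punnett square for Oo × OO:
Offspring genotypes: 2 OO, 2 Oo
Total offspring: 4
Count with target: 2
Probability: 2/4 = 1/2
Expected count = 1/2 × 348 = 174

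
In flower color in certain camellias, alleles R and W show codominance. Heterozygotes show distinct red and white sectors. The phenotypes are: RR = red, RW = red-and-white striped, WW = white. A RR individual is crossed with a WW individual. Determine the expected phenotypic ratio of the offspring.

Punnett square for RR × WW:
Offspring genotypes: 4 RW
Phenotype counts: 4 red-and-white striped
Ratio: all red-and-white striped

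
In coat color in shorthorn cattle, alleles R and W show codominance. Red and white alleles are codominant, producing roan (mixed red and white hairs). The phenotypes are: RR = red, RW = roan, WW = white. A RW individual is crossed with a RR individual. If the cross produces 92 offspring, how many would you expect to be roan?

Punnett square for RW × RR:
Offspring genotypes: 2 RR, 2 RW
Phenotype counts: 2 red, 2 roan
roan: 2 out of 4 → fraction 1/2
Expected count = 1/2 × 92 = 46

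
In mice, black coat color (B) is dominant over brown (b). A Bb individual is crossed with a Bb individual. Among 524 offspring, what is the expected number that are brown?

Punnett square for Bb × Bb:
Offspring genotypes: 1 BB, 2 Bb, 1 bb
black: 3, brown: 1
brown: 1 out of 4 → fraction 1/4
Expected count = 1/4 × 524 = 131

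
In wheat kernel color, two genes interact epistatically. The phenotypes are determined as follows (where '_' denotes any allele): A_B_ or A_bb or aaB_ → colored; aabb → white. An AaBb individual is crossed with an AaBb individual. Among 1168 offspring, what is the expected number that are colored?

Cross: AaBb × AaBb — consider each gene separately:
A gene: Aa × Aa → 1 AA, 2 Aa, 1 aa → 3 A_ : 1 aa (out of 4)
B gene: Bb × Bb → 1 BB, 2 Bb, 1 bb → 3 B_ : 1 bb (out of 4)
Genotype classes (out of 4 × 4 = 16): A_B_ = 3×3 = 9; A_bb = 3×1 = 3; aaB_ = 1×3 = 3; aabb = 1×1 = 1
Apply the phenotype rules: A_B_ (9) + A_bb (3) + aaB_ (3) → colored; aabb (1) → white
Phenotype counts (out of 16): 15 colored, 1 white
colored: 15 out of 16 → fraction 15/16
Expected count = 15/16 × 1168 = 1095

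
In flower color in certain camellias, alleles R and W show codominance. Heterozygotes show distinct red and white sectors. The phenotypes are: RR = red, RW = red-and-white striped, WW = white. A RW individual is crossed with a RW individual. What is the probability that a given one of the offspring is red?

Punnett square for RW × RW:
Offspring genotypes: 1 RR, 2 RW, 1 WW
Phenotype counts: 1 red, 2 red-and-white striped, 1 white
red: 1 out of 4
Probability: 1/4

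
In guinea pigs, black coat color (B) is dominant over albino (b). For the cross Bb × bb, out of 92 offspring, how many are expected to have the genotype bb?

Punnett square for Bb × bb:
Offspring genotypes: 2 Bb, 2 bb
Total offspring: 4
Count with target: 2
Probability: 2/4 = 1/2
Expected count = 1/2 × 92 = 46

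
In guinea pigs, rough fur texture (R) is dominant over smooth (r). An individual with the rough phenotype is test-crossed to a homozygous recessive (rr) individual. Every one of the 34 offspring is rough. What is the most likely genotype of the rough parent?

Test cross: ? × rr
All offspring are rough.
If the unknown parent were heterozygous (Rr), about half of 34 offspring would be smooth; none are. The unknown parent is most likely homozygous dominant (RR).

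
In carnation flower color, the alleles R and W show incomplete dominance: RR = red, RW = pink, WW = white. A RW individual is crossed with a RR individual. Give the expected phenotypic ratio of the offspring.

Punnett square for RW × RR:
Offspring genotypes: 2 RR, 2 RW
Phenotype counts: 2 red, 2 pink
Ratio: 1 red : 1 pink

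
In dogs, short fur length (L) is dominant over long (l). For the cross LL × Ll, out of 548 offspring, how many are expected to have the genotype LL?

Punnett square for LL × Ll:
Offspring genotypes: 2 LL, 2 Ll
Total offspring: 4
Count with target: 2
Probability: 2/4 = 1/2
Expected count = 1/2 × 548 = 274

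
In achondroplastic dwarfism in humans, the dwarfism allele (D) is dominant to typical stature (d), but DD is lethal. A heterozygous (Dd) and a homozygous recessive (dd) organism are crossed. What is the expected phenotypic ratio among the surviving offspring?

Cross: Dd × dd
Punnett square offspring (before lethality): 2 Dd, 2 dd
No DD offspring are produced in this cross.
Ratio: 1 achondroplastic dwarf : 1 typical stature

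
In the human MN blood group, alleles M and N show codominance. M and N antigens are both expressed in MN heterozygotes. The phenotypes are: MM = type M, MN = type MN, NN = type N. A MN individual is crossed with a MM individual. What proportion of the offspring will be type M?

Punnett square for MN × MM:
Offspring genotypes: 2 MM, 2 MN
Phenotype counts: 2 type M, 2 type MN
type M: 2 out of 4
Probability: 2/4 = 1/2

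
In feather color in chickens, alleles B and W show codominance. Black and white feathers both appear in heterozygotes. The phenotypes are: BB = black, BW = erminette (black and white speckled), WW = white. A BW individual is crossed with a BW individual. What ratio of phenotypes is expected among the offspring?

Punnett square for BW × BW:
Offspring genotypes: 1 BB, 2 BW, 1 WW
Phenotype counts: 1 black, 2 erminette (black and white speckled), 1 white
Ratio: 1 black : 2 erminette (black and white speckled) : 1 white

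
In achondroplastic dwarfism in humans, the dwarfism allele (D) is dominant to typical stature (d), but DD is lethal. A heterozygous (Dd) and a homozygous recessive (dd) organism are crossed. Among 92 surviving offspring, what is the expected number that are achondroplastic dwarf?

Cross: Dd × dd
Punnett square offspring (before lethality): 2 Dd, 2 dd
No DD offspring are produced in this cross.
achondroplastic dwarf: 2 out of 4 → fraction 1/2
Expected count = 1/2 × 92 = 46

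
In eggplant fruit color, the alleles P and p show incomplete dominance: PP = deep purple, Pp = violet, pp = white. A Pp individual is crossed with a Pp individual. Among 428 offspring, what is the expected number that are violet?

Punnett square for Pp × Pp:
Offspring genotypes: 1 PP, 2 Pp, 1 pp
Phenotype counts: 1 deep purple, 2 violet, 1 white
violet: 2 out of 4 → fraction 1/2
Expected count = 1/2 × 428 = 214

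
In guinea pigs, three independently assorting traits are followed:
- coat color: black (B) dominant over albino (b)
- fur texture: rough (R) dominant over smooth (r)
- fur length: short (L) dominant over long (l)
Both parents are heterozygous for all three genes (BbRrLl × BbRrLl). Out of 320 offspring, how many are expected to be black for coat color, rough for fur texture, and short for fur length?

Trihybrid cross: BbRrLl × BbRrLl
Each trait segregates independently with a 3:1 phenotypic ratio, so each gene contributes 3/4 (dominant) or 1/4 (recessive).
Target: black (coat color), rough (fur texture), short (fur length)
Probability = product of independent per-trait probabilities
= 3/4 × 3/4 × 3/4 = 27/64
Expected count = 27/64 × 320 = 135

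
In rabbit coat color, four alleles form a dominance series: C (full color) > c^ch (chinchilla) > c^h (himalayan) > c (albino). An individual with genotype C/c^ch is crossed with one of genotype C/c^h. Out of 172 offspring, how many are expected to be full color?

Cross: C/c^ch × C/c^h
Allele dominance: C > c^ch > c^h > c
Offspring genotypes: 1 C/C, 1 C/c^h, 1 C/c^ch, 1 c^ch/c^h
Phenotype counts: 3 full color, 1 chinchilla
full color: 3 out of 4 → fraction 3/4
Expected count = 3/4 × 172 = 129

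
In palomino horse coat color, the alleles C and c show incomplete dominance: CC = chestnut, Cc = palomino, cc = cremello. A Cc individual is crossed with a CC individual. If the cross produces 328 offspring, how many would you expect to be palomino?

Punnett square for Cc × CC:
Offspring genotypes: 2 CC, 2 Cc
Phenotype counts: 2 chestnut, 2 palomino
palomino: 2 out of 4 → fraction 1/2
Expected count = 1/2 × 328 = 164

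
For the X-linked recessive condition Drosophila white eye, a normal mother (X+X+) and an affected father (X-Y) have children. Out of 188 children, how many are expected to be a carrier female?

Cross: X+X+ × X-Y
Offspring: 2 X+X-, 2 X+Y
Probability of a carrier female: 2/4 = 1/2
Expected count = 1/2 × 188 = 94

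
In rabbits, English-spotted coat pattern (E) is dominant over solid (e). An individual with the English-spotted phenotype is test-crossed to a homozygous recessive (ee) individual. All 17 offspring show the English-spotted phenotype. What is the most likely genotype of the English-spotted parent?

Test cross: ? × ee
All offspring are English-spotted.
If the unknown parent were heterozygous (Ee), about half of 17 offspring would be solid; none are. The unknown parent is most likely homozygous dominant (EE).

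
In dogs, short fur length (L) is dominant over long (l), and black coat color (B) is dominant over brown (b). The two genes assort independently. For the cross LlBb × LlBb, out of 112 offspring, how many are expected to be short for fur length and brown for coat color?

Dihybrid cross LlBb × LlBb — consider each gene separately:
fur length: Ll × Ll → 1 LL, 2 Ll, 1 ll → 3 L_ : 1 ll (out of 4)
coat color: Bb × Bb → 1 BB, 2 Bb, 1 bb → 3 B_ : 1 bb (out of 4)
Looking for: short (L_) and brown (bb)
P(short) = 3/4, P(brown) = 1/4
P(both) = 3/4 × 1/4 = 3/16
Expected count = 3/16 × 112 = 21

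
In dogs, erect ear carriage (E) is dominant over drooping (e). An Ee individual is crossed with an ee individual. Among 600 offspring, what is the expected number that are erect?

Punnett square for Ee × ee:
Offspring genotypes: 2 Ee, 2 ee
erect: 2, drooping: 2
erect: 2 out of 4 → fraction 1/2
Expected count = 1/2 × 600 = 300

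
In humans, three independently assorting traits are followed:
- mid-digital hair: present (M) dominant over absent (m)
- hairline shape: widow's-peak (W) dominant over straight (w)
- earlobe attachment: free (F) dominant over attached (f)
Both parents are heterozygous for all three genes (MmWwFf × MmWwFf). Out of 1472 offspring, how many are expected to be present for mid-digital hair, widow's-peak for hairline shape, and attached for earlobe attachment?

Trihybrid cross: MmWwFf × MmWwFf
Each trait segregates independently with a 3:1 phenotypic ratio, so each gene contributes 3/4 (dominant) or 1/4 (recessive).
Target: present (mid-digital hair), widow's-peak (hairline shape), attached (earlobe attachment)
Probability = product of independent per-trait probabilities
= 3/4 × 3/4 × 1/4 = 9/64
Expected count = 9/64 × 1472 = 207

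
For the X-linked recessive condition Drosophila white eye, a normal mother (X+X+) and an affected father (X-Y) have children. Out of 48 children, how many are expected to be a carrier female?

Cross: X+X+ × X-Y
Offspring: 2 X+X-, 2 X+Y
Probability of a carrier female: 2/4 = 1/2
Expected count = 1/2 × 48 = 24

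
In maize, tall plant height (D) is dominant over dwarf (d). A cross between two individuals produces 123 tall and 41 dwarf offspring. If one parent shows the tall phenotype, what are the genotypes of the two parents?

Observed offspring: 123 tall, 41 dwarf
The observed ratio simplifies to 3:1. Dwarf (dd) offspring appear, so each parent must contribute one d allele. The parent stated to show tall carries D, so it is Dd. The other parent is then either Dd or dd: Dd × dd would give a 1:1 split, whereas Dd × Dd gives 3:1 — matching the data. So both parents are heterozygous (Dd × Dd).
Parent genotypes: Dd × Dd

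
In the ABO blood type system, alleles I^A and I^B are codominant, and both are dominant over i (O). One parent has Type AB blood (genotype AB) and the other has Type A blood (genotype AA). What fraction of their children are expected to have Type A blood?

Cross: AB × AA
Possible offspring genotypes: 2 AA, 2 AB
Blood type counts: 2 Type A, 2 Type AB
Probability of Type A: 2/4 = 1/2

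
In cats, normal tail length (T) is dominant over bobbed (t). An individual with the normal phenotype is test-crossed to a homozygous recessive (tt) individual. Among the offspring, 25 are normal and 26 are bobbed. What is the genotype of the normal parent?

Test cross: ? × tt
Offspring: 25 normal, 26 bobbed — approximately 1:1.
A 1:1 ratio in a test cross indicates the unknown parent is heterozygous (Tt).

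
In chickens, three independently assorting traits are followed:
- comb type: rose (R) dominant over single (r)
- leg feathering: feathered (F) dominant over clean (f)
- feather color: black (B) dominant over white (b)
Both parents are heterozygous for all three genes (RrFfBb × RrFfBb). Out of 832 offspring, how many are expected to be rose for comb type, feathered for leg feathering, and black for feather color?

Trihybrid cross: RrFfBb × RrFfBb
Each trait segregates independently with a 3:1 phenotypic ratio, so each gene contributes 3/4 (dominant) or 1/4 (recessive).
Target: rose (comb type), feathered (leg feathering), black (feather color)
Probability = product of independent per-trait probabilities
= 3/4 × 3/4 × 3/4 = 27/64
Expected count = 27/64 × 832 = 351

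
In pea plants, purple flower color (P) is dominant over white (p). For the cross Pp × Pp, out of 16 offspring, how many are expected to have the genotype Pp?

Punnett square for Pp × Pp:
Offspring genotypes: 1 PP, 2 Pp, 1 pp
Total offspring: 4
Count with target: 2
Probability: 2/4 = 1/2
Expected count = 1/2 × 16 = 8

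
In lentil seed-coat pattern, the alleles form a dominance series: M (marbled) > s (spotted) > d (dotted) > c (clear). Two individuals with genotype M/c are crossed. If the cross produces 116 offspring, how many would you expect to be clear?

Cross: M/c × M/c
Allele dominance: M > s > d > c
Offspring genotypes: 1 M/M, 2 M/c, 1 c/c
Phenotype counts: 3 marbled, 1 clear
clear: 1 out of 4 → fraction 1/4
Expected count = 1/4 × 116 = 29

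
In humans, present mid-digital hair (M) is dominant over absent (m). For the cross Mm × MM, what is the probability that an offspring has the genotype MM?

Punnett square for Mm × MM:
Offspring genotypes: 2 MM, 2 Mm
Total offspring: 4
Count with target: 2
Probability: 2/4 = 1/2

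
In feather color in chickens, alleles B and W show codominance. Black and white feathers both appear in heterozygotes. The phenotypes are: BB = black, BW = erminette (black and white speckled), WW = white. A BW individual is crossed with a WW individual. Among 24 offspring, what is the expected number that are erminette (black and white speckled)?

Punnett square for BW × WW:
Offspring genotypes: 2 BW, 2 WW
Phenotype counts: 2 erminette (black and white speckled), 2 white
erminette (black and white speckled): 2 out of 4 → fraction 1/2
Expected count = 1/2 × 24 = 12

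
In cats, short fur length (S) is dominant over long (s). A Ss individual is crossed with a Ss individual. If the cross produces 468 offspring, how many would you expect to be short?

Punnett square for Ss × Ss:
Offspring genotypes: 1 SS, 2 Ss, 1 ss
short: 3, long: 1
short: 3 out of 4 → fraction 3/4
Expected count = 3/4 × 468 = 351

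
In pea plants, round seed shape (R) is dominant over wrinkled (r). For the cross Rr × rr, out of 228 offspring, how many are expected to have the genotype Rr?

Punnett square for Rr × rr:
Offspring genotypes: 2 Rr, 2 rr
Total offspring: 4
Count with target: 2
Probability: 2/4 = 1/2
Expected count = 1/2 × 228 = 114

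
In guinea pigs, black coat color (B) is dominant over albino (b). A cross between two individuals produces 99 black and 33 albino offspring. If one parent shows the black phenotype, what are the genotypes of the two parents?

Observed offspring: 99 black, 33 albino
The observed ratio simplifies to 3:1. Albino (bb) offspring appear, so each parent must contribute one b allele. The parent stated to show black carries B, so it is Bb. The other parent is then either Bb or bb: Bb × bb would give a 1:1 split, whereas Bb × Bb gives 3:1 — matching the data. So both parents are heterozygous (Bb × Bb).
Parent genotypes: Bb × Bb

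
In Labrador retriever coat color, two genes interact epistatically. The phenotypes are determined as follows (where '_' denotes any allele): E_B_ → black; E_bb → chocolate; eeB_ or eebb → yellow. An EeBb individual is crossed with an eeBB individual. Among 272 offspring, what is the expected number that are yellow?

Cross: EeBb × eeBB — consider each gene separately:
E gene: Ee × ee → 2 Ee, 2 ee → 2 E_ : 2 ee (out of 4)
B gene: Bb × BB → 2 BB, 2 Bb → 4 B_ (out of 4)
Genotype classes (out of 4 × 4 = 16): E_B_ = 2×4 = 8; eeB_ = 2×4 = 8
Apply the phenotype rules: E_B_ (8) → black; eeB_ (8) → yellow
Phenotype counts (out of 16): 8 black, 8 yellow
yellow: 8 out of 16 → fraction 1/2
Expected count = 1/2 × 272 = 136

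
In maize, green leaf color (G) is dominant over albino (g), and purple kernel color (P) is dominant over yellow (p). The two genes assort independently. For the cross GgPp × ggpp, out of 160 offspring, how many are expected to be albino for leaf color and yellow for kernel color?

Dihybrid cross GgPp × ggpp — consider each gene separately:
leaf color: Gg × gg → 2 Gg, 2 gg → 2 G_ : 2 gg (out of 4)
kernel color: Pp × pp → 2 Pp, 2 pp → 2 P_ : 2 pp (out of 4)
Looking for: albino (gg) and yellow (pp)
P(albino) = 2/4, P(yellow) = 2/4
P(both) = 2/4 × 2/4 = 4/16 = 1/4
Expected count = 1/4 × 160 = 40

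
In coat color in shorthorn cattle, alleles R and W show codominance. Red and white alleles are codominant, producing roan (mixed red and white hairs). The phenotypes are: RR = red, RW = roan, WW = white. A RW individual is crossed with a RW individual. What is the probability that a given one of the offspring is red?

Punnett square for RW × RW:
Offspring genotypes: 1 RR, 2 RW, 1 WW
Phenotype counts: 1 red, 2 roan, 1 white
red: 1 out of 4
Probability: 1/4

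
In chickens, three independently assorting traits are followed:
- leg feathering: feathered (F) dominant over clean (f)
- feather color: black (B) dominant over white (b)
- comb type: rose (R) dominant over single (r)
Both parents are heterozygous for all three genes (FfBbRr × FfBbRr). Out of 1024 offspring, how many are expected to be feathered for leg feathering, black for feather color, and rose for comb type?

Trihybrid cross: FfBbRr × FfBbRr
Each trait segregates independently with a 3:1 phenotypic ratio, so each gene contributes 3/4 (dominant) or 1/4 (recessive).
Target: feathered (leg feathering), black (feather color), rose (comb type)
Probability = product of independent per-trait probabilities
= 3/4 × 3/4 × 3/4 = 27/64
Expected count = 27/64 × 1024 = 432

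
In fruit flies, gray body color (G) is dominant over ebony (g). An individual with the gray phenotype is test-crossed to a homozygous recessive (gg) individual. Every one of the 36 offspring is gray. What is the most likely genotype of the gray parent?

Test cross: ? × gg
All offspring are gray.
If the unknown parent were heterozygous (Gg), about half of 36 offspring would be ebony; none are. The unknown parent is most likely homozygous dominant (GG).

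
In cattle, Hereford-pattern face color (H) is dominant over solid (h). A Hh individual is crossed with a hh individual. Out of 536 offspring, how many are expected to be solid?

Punnett square for Hh × hh:
Offspring genotypes: 2 Hh, 2 hh
Hereford-pattern: 2, solid: 2
solid: 2 out of 4 → fraction 1/2
Expected count = 1/2 × 536 = 268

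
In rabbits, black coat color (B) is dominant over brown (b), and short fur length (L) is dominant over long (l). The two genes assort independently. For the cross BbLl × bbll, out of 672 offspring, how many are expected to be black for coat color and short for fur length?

Dihybrid cross BbLl × bbll — consider each gene separately:
coat color: Bb × bb → 2 Bb, 2 bb → 2 B_ : 2 bb (out of 4)
fur length: Ll × ll → 2 Ll, 2 ll → 2 L_ : 2 ll (out of 4)
Looking for: black (B_) and short (L_)
P(black) = 2/4, P(short) = 2/4
P(both) = 2/4 × 2/4 = 4/16 = 1/4
Expected count = 1/4 × 672 = 168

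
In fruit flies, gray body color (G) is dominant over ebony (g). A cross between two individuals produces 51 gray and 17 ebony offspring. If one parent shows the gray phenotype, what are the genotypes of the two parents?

Observed offspring: 51 gray, 17 ebony
The observed ratio simplifies to 3:1. Ebony (gg) offspring appear, so each parent must contribute one g allele. The parent stated to show gray carries G, so it is Gg. The other parent is then either Gg or gg: Gg × gg would give a 1:1 split, whereas Gg × Gg gives 3:1 — matching the data. So both parents are heterozygous (Gg × Gg).
Parent genotypes: Gg × Gg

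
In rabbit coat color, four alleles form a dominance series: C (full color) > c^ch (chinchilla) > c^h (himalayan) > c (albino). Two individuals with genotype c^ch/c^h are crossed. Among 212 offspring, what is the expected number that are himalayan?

Cross: c^ch/c^h × c^ch/c^h
Allele dominance: C > c^ch > c^h > c
Offspring genotypes: 1 c^ch/c^ch, 2 c^ch/c^h, 1 c^h/c^h
Phenotype counts: 3 chinchilla, 1 himalayan
himalayan: 1 out of 4 → fraction 1/4
Expected count = 1/4 × 212 = 53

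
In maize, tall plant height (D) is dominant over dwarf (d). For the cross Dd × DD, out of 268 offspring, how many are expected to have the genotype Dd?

Punnett square for Dd × DD:
Offspring genotypes: 2 DD, 2 Dd
Total offspring: 4
Count with target: 2
Probability: 2/4 = 1/2
Expected count = 1/2 × 268 = 134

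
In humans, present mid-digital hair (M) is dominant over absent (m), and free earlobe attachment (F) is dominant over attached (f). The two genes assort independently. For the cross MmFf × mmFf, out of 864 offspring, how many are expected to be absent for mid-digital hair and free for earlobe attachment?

Dihybrid cross MmFf × mmFf — consider each gene separately:
mid-digital hair: Mm × mm → 2 Mm, 2 mm → 2 M_ : 2 mm (out of 4)
earlobe attachment: Ff × Ff → 1 FF, 2 Ff, 1 ff → 3 F_ : 1 ff (out of 4)
Looking for: absent (mm) and free (F_)
P(absent) = 2/4, P(free) = 3/4
P(both) = 2/4 × 3/4 = 6/16 = 3/8
Expected count = 3/8 × 864 = 324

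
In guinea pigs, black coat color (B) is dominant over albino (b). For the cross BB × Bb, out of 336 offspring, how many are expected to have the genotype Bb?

Punnett square for BB × Bb:
Offspring genotypes: 2 BB, 2 Bb
Total offspring: 4
Count with target: 2
Probability: 2/4 = 1/2
Expected count = 1/2 × 336 = 168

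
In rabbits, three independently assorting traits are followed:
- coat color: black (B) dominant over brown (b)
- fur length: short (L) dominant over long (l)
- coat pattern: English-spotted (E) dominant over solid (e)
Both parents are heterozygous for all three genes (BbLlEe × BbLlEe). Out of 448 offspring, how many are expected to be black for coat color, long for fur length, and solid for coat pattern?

Trihybrid cross: BbLlEe × BbLlEe
Each trait segregates independently with a 3:1 phenotypic ratio, so each gene contributes 3/4 (dominant) or 1/4 (recessive).
Target: black (coat color), long (fur length), solid (coat pattern)
Probability = product of independent per-trait probabilities
= 3/4 × 1/4 × 1/4 = 3/64
Expected count = 3/64 × 448 = 21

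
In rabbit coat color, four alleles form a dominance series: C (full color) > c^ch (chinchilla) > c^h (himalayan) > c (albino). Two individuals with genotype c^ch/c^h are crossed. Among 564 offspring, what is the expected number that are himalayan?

Cross: c^ch/c^h × c^ch/c^h
Allele dominance: C > c^ch > c^h > c
Offspring genotypes: 1 c^ch/c^ch, 2 c^ch/c^h, 1 c^h/c^h
Phenotype counts: 3 chinchilla, 1 himalayan
himalayan: 1 out of 4 → fraction 1/4
Expected count = 1/4 × 564 = 141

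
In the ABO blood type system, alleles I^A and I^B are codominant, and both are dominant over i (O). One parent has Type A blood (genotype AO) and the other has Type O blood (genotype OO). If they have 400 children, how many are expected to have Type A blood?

Cross: AO × OO
Possible offspring genotypes: 2 AO, 2 OO
Blood type counts: 2 Type A, 2 Type O
Probability of Type A: 2/4 = 1/2
Expected count = 1/2 × 400 = 200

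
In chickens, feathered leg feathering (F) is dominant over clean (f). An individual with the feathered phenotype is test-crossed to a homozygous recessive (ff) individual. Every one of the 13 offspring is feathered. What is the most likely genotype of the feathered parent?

Test cross: ? × ff
All offspring are feathered.
If the unknown parent were heterozygous (Ff), about half of 13 offspring would be clean; none are. The unknown parent is most likely homozygous dominant (FF).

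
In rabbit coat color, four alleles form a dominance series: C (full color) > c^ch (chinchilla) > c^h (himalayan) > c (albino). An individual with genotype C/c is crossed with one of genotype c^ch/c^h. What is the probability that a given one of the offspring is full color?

Cross: C/c × c^ch/c^h
Allele dominance: C > c^ch > c^h > c
Offspring genotypes: 1 C/c^ch, 1 C/c^h, 1 c^ch/c, 1 c^h/c
Phenotype counts: 2 full color, 1 chinchilla, 1 himalayan
full color: 2 out of 4
Probability: 2/4 = 1/2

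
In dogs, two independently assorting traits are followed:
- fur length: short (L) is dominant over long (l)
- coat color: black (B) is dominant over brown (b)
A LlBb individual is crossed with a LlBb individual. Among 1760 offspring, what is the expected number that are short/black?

Dihybrid cross LlBb × LlBb — consider each gene separately:
fur length: Ll × Ll → 1 LL, 2 Ll, 1 ll → 3 L_ : 1 ll (out of 4)
coat color: Bb × Bb → 1 BB, 2 Bb, 1 bb → 3 B_ : 1 bb (out of 4)
Combine (counts out of 4 × 4 = 16): short/black (L_B_) = 3×3 = 9; short/brown (L_bb) = 3×1 = 3; long/black (llB_) = 1×3 = 3; long/brown (llbb) = 1×1 = 1
Phenotype counts (out of 16): 9 short/black, 3 short/brown, 3 long/black, 1 long/brown
short/black: 9 out of 16 → fraction 9/16
Expected count = 9/16 × 1760 = 990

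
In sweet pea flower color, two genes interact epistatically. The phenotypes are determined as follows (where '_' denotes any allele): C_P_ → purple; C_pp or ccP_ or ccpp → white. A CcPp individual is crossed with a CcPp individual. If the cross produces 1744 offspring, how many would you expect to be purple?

Cross: CcPp × CcPp — consider each gene separately:
C gene: Cc × Cc → 1 CC, 2 Cc, 1 cc → 3 C_ : 1 cc (out of 4)
P gene: Pp × Pp → 1 PP, 2 Pp, 1 pp → 3 P_ : 1 pp (out of 4)
Genotype classes (out of 4 × 4 = 16): C_P_ = 3×3 = 9; C_pp = 3×1 = 3; ccP_ = 1×3 = 3; ccpp = 1×1 = 1
Apply the phenotype rules: C_P_ (9) → purple; C_pp (3) + ccP_ (3) + ccpp (1) → white
Phenotype counts (out of 16): 9 purple, 7 white
purple: 9 out of 16 → fraction 9/16
Expected count = 9/16 × 1744 = 981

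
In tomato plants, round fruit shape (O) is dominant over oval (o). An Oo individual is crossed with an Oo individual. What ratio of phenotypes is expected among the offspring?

Punnett square for Oo × Oo:
Offspring genotypes: 1 OO, 2 Oo, 1 oo
round: 3, oval: 1
Ratio: 3:1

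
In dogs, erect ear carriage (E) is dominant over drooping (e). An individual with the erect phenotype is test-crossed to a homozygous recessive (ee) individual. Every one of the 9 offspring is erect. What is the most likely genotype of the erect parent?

Test cross: ? × ee
All offspring are erect.
If the unknown parent were heterozygous (Ee), about half of 9 offspring would be drooping; none are. The unknown parent is most likely homozygous dominant (EE).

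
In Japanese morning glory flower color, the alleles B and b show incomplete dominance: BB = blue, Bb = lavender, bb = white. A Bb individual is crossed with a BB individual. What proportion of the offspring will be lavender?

Punnett square for Bb × BB:
Offspring genotypes: 2 BB, 2 Bb
Phenotype counts: 2 blue, 2 lavender
lavender: 2 out of 4
Probability: 2/4 = 1/2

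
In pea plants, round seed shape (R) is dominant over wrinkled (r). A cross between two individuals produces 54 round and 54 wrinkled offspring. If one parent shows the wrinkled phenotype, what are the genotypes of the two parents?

Observed offspring: 54 round, 54 wrinkled
The observed ratio simplifies to 1:1. One parent shows wrinkled, so its genotype must be rr. A 1:1 offspring split requires the other parent to be heterozygous (Rr).
Parent genotypes: rr × Rr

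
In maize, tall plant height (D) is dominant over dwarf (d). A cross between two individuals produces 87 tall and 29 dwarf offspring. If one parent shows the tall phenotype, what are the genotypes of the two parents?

Observed offspring: 87 tall, 29 dwarf
The observed ratio simplifies to 3:1. Dwarf (dd) offspring appear, so each parent must contribute one d allele. The parent stated to show tall carries D, so it is Dd. The other parent is then either Dd or dd: Dd × dd would give a 1:1 split, whereas Dd × Dd gives 3:1 — matching the data. So both parents are heterozygous (Dd × Dd).
Parent genotypes: Dd × Dd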